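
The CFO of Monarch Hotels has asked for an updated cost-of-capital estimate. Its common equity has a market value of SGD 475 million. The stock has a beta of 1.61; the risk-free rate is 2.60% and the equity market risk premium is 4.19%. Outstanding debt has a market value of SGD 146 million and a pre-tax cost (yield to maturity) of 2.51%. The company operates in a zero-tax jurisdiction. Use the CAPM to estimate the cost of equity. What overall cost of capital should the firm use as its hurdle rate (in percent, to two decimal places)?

Cost of equity via CAPM: Re = 2.6% + 1.61 × 4.19% = 9.3459%.
Total capital V = 475 + 146 = 621.
Equity: weight = 475/621 = 0.7649; cost = 9.3459%.
Debt: weight = 146/621 = 0.2351; after-tax cost = 2.51% × (1 − 0%) = 2.5100%.
WACC = 0.7649 × 9.3459% + 0.2351 × 2.5100% = 7.7387%.

7.74%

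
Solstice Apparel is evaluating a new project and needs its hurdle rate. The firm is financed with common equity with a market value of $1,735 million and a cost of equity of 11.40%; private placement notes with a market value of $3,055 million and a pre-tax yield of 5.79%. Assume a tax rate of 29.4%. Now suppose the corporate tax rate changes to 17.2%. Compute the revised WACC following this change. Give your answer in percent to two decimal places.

After the change:
Total capital V = 1735 + 3055 = 4790.
Equity: weight = 1735/4790 = 0.3622; cost = 11.4%.
Private placement notes: weight = 3055/4790 = 0.6378; after-tax cost = 5.79% × (1 − 17.2%) = 4.7941%.
WACC = 0.3622 × 11.4000% + 0.6378 × 4.7941% = 7.1869%.

7.19%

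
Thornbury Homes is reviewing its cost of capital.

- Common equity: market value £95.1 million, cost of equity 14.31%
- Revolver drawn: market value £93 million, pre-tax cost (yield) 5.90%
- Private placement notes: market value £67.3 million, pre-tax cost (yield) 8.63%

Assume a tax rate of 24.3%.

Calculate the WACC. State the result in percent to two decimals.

Total capital V = 95.1 + 93 + 67.3 = 255.4.
Equity: weight = 95.1/255.4 = 0.3724; cost = 14.31%.
Revolver drawn: weight = 93/255.4 = 0.3641; after-tax cost = 5.9% × (1 − 24.3%) = 4.4663%.
Private placement notes: weight = 67.3/255.4 = 0.2635; after-tax cost = 8.63% × (1 − 24.3%) = 6.5329%.
WACC = 0.3724 × 14.3100% + 0.3641 × 4.4663% + 0.2635 × 6.5329% = 8.6762%.

8.68%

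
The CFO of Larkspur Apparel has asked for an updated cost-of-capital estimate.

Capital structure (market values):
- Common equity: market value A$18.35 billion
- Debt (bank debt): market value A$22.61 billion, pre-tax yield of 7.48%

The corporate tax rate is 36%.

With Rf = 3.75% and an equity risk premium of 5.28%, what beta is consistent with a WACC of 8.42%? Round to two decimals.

1.73

Total capital V = 18.35 + 22.61 = 40.96.
Equity weight = 18.35/40.96 = 0.4480.
Bank debt weight = 22.61/40.96 = 0.5520.
Debt contribution = 0.5520 × 7.48% × (1 − 36%) = 2.6425%.
Required equity contribution = 8.42% − 2.6425% = 5.7775%  ⇒  Re = 12.8962%.
CAPM: 12.8962% = 3.75% + β × 5.28%  ⇒  β = 1.7322.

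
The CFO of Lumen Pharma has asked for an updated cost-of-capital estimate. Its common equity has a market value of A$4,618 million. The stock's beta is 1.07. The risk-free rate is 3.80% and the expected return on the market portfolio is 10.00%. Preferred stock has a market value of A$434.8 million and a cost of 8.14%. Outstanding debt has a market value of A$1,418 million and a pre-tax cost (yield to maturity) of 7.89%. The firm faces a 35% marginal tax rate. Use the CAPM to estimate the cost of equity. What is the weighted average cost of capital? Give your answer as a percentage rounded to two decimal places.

Market risk premium = 10.0% − 3.8% = 6.2%.
Cost of equity via CAPM: Re = 3.8% + 1.07 × 6.2% = 10.4340%.
Total capital V = 4618 + 434.8 + 1418 = 6470.8.
Equity: weight = 4618/6470.8 = 0.7137; cost = 10.434%.
Preferred: weight = 434.8/6470.8 = 0.0672; cost = 8.14%.
Debt: weight = 1418/6470.8 = 0.2191; after-tax cost = 7.89% × (1 − 35%) = 5.1285%.
WACC = 0.7137 × 10.4340% + 0.0672 × 8.1400% + 0.2191 × 5.1285% = 9.1172%.

9.12%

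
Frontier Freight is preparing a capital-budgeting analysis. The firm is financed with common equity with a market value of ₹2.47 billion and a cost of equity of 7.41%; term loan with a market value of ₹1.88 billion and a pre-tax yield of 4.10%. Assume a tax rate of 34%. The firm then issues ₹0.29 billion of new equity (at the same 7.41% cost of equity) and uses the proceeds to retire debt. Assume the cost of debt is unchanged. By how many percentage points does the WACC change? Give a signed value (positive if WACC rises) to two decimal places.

Current WACC:
Total capital V = 2.47 + 1.88 = 4.35.
Equity: weight = 2.47/4.35 = 0.5678; cost = 7.41%.
Term loan: weight = 1.88/4.35 = 0.4322; after-tax cost = 4.1% × (1 − 34%) = 2.7060%.
WACC = 0.5678 × 7.4100% + 0.4322 × 2.7060% = 5.3770%.
After the change:
Total capital V = 2.76 + 1.59 = 4.35.
Equity: weight = 2.76/4.35 = 0.6345; cost = 7.41%.
Term loan: weight = 1.59/4.35 = 0.3655; after-tax cost = 4.1% × (1 − 34%) = 2.7060%.
WACC = 0.6345 × 7.4100% + 0.3655 × 2.7060% = 5.6906%.
Change in WACC = 5.6906% − 5.3770% = 0.3136 pp.

+0.31 pp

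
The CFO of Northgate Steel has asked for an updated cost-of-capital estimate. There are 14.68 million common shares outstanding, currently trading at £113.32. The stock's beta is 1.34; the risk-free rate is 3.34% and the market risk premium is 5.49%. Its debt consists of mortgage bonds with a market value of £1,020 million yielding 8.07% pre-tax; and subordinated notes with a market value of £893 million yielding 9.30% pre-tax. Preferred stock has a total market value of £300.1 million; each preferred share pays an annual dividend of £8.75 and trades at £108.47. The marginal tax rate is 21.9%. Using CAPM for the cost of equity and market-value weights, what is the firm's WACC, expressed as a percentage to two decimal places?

Cost of equity via CAPM: Re = 3.34% + 1.34 × 5.49% = 10.6966%.
Cost of preferred: Rp = 8.75 / 108.47 = 8.0667%.
Market value of equity E = 113.32 × 14.68m = 1663.5376m.
Total capital V = 1663.5376 + 300.1 + 1020 + 893 = 3876.6376.
Equity: weight = 1663.5376/3876.6376 = 0.4291; cost = 10.6966%.
Preferred: weight = 300.1/3876.6376 = 0.0774; cost = 8.0667%.
Mortgage bonds: weight = 1020/3876.6376 = 0.2631; after-tax cost = 8.07% × (1 − 21.9%) = 6.3027%.
Subordinated notes: weight = 893/3876.6376 = 0.2304; after-tax cost = 9.3% × (1 − 21.9%) = 7.2633%.
WACC = 0.4291 × 10.6966% + 0.0774 × 8.0667% + 0.2631 × 6.3027% + 0.2304 × 7.2633% = 8.5460%.

8.55%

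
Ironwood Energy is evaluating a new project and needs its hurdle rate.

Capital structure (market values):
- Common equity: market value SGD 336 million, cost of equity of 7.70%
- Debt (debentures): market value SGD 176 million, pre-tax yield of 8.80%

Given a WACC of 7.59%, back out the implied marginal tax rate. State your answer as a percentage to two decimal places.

16.14%

Total capital V = 336 + 176 = 512.
Equity weight = 336/512 = 0.6562.
Debentures weight = 176/512 = 0.3438.
Equity contribution = 0.6562 × 7.7% = 5.0531%.
Debt contribution must be 7.59% − 5.0531% = 2.5369%.
0.3438 × 8.8% × (1 − T) = 2.5369%  ⇒  (1 − T) = 0.8386.
T = 16.1364%.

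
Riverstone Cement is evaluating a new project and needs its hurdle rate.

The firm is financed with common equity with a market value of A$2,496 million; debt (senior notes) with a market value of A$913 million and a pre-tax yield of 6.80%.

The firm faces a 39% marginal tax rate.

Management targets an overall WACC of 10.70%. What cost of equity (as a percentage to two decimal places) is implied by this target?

13.10%

Total capital V = 2496 + 913 = 3409.
Equity weight = 2496/3409 = 0.7322.
Senior notes weight = 913/3409 = 0.2678.
Debt contribution = 0.2678 × 6.8% × (1 − 39%) = 1.1109%.
Required equity contribution = 10.7% − 1.1109% = 9.5891%.
Re = 9.5891% / 0.7322 = 13.0966%.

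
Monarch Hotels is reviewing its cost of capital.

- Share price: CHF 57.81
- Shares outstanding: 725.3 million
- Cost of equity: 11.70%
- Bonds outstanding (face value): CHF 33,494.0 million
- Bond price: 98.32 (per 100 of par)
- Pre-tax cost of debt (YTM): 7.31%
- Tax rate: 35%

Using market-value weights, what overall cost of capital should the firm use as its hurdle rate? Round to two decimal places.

Market value of equity E = 57.81 × 725.3m = 41929.593m. Market value of debt D = 33494m × 98.32/100 = 32931.3008m.
Total capital V = 41929.593 + 32931.3008 = 74860.8938.
Equity: weight = 41929.593/74860.8938 = 0.5601; cost = 11.7%.
Bonds outstanding: weight = 32931.3008/74860.8938 = 0.4399; after-tax cost = 7.31% × (1 − 35%) = 4.7515%.
WACC = 0.5601 × 11.7000% + 0.4399 × 4.7515% = 8.6434%.

8.64%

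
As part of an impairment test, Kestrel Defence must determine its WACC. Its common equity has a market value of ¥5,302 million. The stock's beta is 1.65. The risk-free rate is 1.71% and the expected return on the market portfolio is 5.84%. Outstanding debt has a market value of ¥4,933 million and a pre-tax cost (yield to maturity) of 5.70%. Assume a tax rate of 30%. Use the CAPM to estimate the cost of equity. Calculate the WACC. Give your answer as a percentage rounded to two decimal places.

Market risk premium = 5.84% − 1.71% = 4.13%.
Cost of equity via CAPM: Re = 1.71% + 1.65 × 4.13% = 8.5245%.
Total capital V = 5302 + 4933 = 10235.
Equity: weight = 5302/10235 = 0.5180; cost = 8.5245%.
Debt: weight = 4933/10235 = 0.4820; after-tax cost = 5.7% × (1 − 30%) = 3.9900%.
WACC = 0.5180 × 8.5245% + 0.4820 × 3.9900% = 6.3390%.

6.34%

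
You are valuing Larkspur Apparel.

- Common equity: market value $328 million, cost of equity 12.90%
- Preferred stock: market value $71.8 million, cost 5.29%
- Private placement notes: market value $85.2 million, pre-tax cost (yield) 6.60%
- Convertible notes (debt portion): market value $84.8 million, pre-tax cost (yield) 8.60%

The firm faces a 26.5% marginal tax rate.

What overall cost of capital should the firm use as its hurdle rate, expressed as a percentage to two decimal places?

9.76%

Total capital V = 328 + 71.8 + 85.2 + 84.8 = 569.8.
Equity: weight = 328/569.8 = 0.5756; cost = 12.9%.
Preferred: weight = 71.8/569.8 = 0.1260; cost = 5.29%.
Private placement notes: weight = 85.2/569.8 = 0.1495; after-tax cost = 6.6% × (1 − 26.5%) = 4.8510%.
Convertible notes (debt portion): weight = 84.8/569.8 = 0.1488; after-tax cost = 8.6% × (1 − 26.5%) = 6.3210%.
WACC = 0.5756 × 12.9000% + 0.1260 × 5.2900% + 0.1495 × 4.8510% + 0.1488 × 6.3210% = 9.7584%.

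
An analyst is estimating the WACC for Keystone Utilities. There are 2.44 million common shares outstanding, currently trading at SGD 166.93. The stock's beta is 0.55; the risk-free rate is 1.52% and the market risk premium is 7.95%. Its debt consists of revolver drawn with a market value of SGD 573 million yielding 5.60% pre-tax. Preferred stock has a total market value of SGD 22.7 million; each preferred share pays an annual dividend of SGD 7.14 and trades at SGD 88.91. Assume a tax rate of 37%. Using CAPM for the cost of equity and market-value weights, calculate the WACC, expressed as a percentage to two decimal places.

Cost of equity via CAPM: Re = 1.52% + 0.55 × 7.95% = 5.8925%.
Cost of preferred: Rp = 7.14 / 88.91 = 8.0306%.
Market value of equity E = 166.93 × 2.44m = 407.3092m.
Total capital V = 407.3092 + 22.7 + 573 = 1003.0092.
Equity: weight = 407.3092/1003.0092 = 0.4061; cost = 5.8925%.
Preferred: weight = 22.7/1003.0092 = 0.0226; cost = 8.0306%.
Revolver drawn: weight = 573/1003.0092 = 0.5713; after-tax cost = 5.6% × (1 − 37%) = 3.5280%.
WACC = 0.4061 × 5.8925% + 0.0226 × 8.0306% + 0.5713 × 3.5280% = 4.5901%.

4.59%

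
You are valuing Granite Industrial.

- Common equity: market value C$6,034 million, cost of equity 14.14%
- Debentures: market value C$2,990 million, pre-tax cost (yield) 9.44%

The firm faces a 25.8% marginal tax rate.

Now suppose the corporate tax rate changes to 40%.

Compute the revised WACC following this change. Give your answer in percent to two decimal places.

11.33%

After the change:
Total capital V = 6034 + 2990 = 9024.
Equity: weight = 6034/9024 = 0.6687; cost = 14.14%.
Debentures: weight = 2990/9024 = 0.3313; after-tax cost = 9.44% × (1 − 40%) = 5.6640%.
WACC = 0.6687 × 14.1400% + 0.3313 × 5.6640% = 11.3316%.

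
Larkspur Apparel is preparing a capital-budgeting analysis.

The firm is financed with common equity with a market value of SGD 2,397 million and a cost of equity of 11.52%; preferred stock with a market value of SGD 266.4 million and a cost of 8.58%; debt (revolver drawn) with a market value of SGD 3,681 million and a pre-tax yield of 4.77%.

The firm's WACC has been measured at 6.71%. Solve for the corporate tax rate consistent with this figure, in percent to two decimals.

Total capital V = 2397 + 266.4 + 3681 = 6344.4.
Equity weight = 2397/6344.4 = 0.3778.
Preferred weight = 266.4/6344.4 = 0.0420.
Revolver drawn weight = 3681/6344.4 = 0.5802.
Equity contribution = 0.3778 × 11.52% = 4.3524%.
Preferred contribution = 0.0420 × 8.58% = 0.3603%.
Debt contribution must be 6.71% − 4.7127% = 1.9973%.
0.5802 × 4.77% × (1 − T) = 1.9973%  ⇒  (1 − T) = 0.7217.
T = 27.8306%.

27.83%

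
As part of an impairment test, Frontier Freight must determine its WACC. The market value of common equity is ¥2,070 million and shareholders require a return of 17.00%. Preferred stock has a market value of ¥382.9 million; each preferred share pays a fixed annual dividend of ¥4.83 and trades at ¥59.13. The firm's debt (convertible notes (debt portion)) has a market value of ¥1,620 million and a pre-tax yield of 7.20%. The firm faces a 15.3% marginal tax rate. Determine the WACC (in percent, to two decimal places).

11.83%

Cost of preferred: Rp = 4.83 / 59.13 = 8.1684%.
Total capital V = 2070 + 382.9 + 1620 = 4072.9.
Equity: weight = 2070/4072.9 = 0.5082; cost = 17%.
Preferred: weight = 382.9/4072.9 = 0.0940; cost = 8.1684%.
Convertible notes (debt portion): weight = 1620/4072.9 = 0.3978; after-tax cost = 7.2% × (1 − 15.3%) = 6.0984%.
WACC = 0.5082 × 17.0000% + 0.0940 × 8.1684% + 0.3978 × 6.0984% = 11.8336%.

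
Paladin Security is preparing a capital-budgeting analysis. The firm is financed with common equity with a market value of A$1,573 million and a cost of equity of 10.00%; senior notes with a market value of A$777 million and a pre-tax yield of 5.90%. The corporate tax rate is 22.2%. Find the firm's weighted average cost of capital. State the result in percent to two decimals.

Total capital V = 1573 + 777 = 2350.
Equity: weight = 1573/2350 = 0.6694; cost = 10%.
Senior notes: weight = 777/2350 = 0.3306; after-tax cost = 5.9% × (1 − 22.2%) = 4.5902%.
WACC = 0.6694 × 10.0000% + 0.3306 × 4.5902% = 8.2113%.

8.21%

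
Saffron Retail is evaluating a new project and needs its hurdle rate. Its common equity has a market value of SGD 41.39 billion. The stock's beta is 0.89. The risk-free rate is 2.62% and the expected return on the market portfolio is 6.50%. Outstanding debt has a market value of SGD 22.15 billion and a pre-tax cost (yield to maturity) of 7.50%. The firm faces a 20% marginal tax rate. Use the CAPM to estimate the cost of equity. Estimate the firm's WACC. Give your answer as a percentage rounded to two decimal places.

Market risk premium = 6.5% − 2.62% = 3.88%.
Cost of equity via CAPM: Re = 2.62% + 0.89 × 3.88% = 6.0732%.
Total capital V = 41.39 + 22.15 = 63.54.
Equity: weight = 41.39/63.54 = 0.6514; cost = 6.0732%.
Debt: weight = 22.15/63.54 = 0.3486; after-tax cost = 7.5% × (1 − 20%) = 6.0000%.
WACC = 0.6514 × 6.0732% + 0.3486 × 6.0000% = 6.0477%.

6.05%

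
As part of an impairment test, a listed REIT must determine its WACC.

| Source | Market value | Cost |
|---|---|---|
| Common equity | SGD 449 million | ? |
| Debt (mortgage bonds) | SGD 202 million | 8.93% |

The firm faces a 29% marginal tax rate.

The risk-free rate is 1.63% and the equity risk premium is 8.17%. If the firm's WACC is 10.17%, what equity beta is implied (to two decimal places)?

1.26

Total capital V = 449 + 202 = 651.
Equity weight = 449/651 = 0.6897.
Mortgage bonds weight = 202/651 = 0.3103.
Debt contribution = 0.3103 × 8.93% × (1 − 29%) = 1.9673%.
Required equity contribution = 10.17% − 1.9673% = 8.2027%  ⇒  Re = 11.8929%.
CAPM: 11.8929% = 1.63% + β × 8.17%  ⇒  β = 1.2562.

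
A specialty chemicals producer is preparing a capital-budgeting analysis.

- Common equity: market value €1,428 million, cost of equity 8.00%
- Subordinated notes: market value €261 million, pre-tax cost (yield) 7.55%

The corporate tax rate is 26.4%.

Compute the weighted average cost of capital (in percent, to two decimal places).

7.62%

Total capital V = 1428 + 261 = 1689.
Equity: weight = 1428/1689 = 0.8455; cost = 8%.
Subordinated notes: weight = 261/1689 = 0.1545; after-tax cost = 7.55% × (1 − 26.4%) = 5.5568%.
WACC = 0.8455 × 8.0000% + 0.1545 × 5.5568% = 7.6225%.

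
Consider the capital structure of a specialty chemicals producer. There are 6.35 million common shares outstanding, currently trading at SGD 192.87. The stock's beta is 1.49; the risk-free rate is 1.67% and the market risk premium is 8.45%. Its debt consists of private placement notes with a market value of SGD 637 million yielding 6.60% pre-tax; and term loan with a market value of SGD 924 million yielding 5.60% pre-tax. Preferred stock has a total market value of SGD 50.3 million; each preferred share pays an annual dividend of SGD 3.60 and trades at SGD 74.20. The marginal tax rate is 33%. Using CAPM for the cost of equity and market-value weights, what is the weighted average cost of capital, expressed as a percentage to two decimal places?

8.46%

Cost of equity via CAPM: Re = 1.67% + 1.49 × 8.45% = 14.2605%.
Cost of preferred: Rp = 3.6 / 74.2 = 4.8518%.
Market value of equity E = 192.87 × 6.35m = 1224.7245m.
Total capital V = 1224.7245 + 50.3 + 637 + 924 = 2836.0245.
Equity: weight = 1224.7245/2836.0245 = 0.4318; cost = 14.2605%.
Preferred: weight = 50.3/2836.0245 = 0.0177; cost = 4.8518%.
Private placement notes: weight = 637/2836.0245 = 0.2246; after-tax cost = 6.6% × (1 − 33%) = 4.4220%.
Term loan: weight = 924/2836.0245 = 0.3258; after-tax cost = 5.6% × (1 − 33%) = 3.7520%.
WACC = 0.4318 × 14.2605% + 0.0177 × 4.8518% + 0.2246 × 4.4220% + 0.3258 × 3.7520% = 8.4600%.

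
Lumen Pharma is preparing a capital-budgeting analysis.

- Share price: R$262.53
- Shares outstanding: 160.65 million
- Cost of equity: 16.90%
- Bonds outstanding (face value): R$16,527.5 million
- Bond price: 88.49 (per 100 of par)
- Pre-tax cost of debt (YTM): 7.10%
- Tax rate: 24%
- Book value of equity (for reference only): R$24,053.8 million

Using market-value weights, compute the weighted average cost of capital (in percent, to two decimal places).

Market value of equity E = 262.53 × 160.65m = 42175.4445m. Market value of debt D = 16527.5m × 88.49/100 = 14625.18475m.
Total capital V = 42175.4445 + 14625.18475 = 56800.62925.
Equity: weight = 42175.4445/56800.62925 = 0.7425; cost = 16.9%.
Bonds outstanding: weight = 14625.18475/56800.62925 = 0.2575; after-tax cost = 7.1% × (1 − 24%) = 5.3960%.
WACC = 0.7425 × 16.9000% + 0.2575 × 5.3960% = 13.9379%.

13.94%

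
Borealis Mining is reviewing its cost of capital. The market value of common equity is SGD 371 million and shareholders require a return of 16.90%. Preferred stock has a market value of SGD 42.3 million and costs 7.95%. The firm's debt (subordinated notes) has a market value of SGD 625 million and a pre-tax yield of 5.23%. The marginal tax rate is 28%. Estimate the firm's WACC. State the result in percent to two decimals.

8.63%

Total capital V = 371 + 42.3 + 625 = 1038.3.
Equity: weight = 371/1038.3 = 0.3573; cost = 16.9%.
Preferred: weight = 42.3/1038.3 = 0.0407; cost = 7.95%.
Subordinated notes: weight = 625/1038.3 = 0.6019; after-tax cost = 5.23% × (1 − 28%) = 3.7656%.
WACC = 0.3573 × 16.9000% + 0.0407 × 7.9500% + 0.6019 × 3.7656% = 8.6292%.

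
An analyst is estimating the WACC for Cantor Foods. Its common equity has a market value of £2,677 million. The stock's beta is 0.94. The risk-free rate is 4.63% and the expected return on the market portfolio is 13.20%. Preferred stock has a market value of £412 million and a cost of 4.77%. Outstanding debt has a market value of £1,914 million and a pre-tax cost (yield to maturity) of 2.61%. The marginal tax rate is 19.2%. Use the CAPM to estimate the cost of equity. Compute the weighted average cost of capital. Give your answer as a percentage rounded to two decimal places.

7.99%

Market risk premium = 13.2% − 4.63% = 8.57%.
Cost of equity via CAPM: Re = 4.63% + 0.94 × 8.57% = 12.6858%.
Total capital V = 2677 + 412 + 1914 = 5003.
Equity: weight = 2677/5003 = 0.5351; cost = 12.6858%.
Preferred: weight = 412/5003 = 0.0824; cost = 4.77%.
Debt: weight = 1914/5003 = 0.3826; after-tax cost = 2.61% × (1 − 19.2%) = 2.1089%.
WACC = 0.5351 × 12.6858% + 0.0824 × 4.7700% + 0.3826 × 2.1089% = 7.9875%.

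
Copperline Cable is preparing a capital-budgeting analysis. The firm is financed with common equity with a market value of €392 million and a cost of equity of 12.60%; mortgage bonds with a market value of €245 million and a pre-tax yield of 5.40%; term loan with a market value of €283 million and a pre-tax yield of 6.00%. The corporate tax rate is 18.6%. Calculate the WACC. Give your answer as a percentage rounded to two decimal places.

Total capital V = 392 + 245 + 283 = 920.
Equity: weight = 392/920 = 0.4261; cost = 12.6%.
Mortgage bonds: weight = 245/920 = 0.2663; after-tax cost = 5.4% × (1 − 18.6%) = 4.3956%.
Term loan: weight = 283/920 = 0.3076; after-tax cost = 6% × (1 − 18.6%) = 4.8840%.
WACC = 0.4261 × 12.6000% + 0.2663 × 4.3956% + 0.3076 × 4.8840% = 8.0416%.

8.04%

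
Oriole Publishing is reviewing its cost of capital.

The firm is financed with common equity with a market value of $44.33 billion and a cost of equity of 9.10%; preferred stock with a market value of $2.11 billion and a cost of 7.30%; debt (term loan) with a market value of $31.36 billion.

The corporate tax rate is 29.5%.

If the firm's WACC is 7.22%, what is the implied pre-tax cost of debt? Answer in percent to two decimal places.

Total capital V = 44.33 + 2.11 + 31.36 = 77.8.
Equity weight = 44.33/77.8 = 0.5698.
Preferred weight = 2.11/77.8 = 0.0271.
Term loan weight = 31.36/77.8 = 0.4031.
Equity contribution = 0.5698 × 9.1% = 5.1851%.
Preferred contribution = 0.0271 × 7.3% = 0.1980%.
Remaining for debt = 7.22% − 5.3831% = 1.8369%.
Rd × (1 − 29.5%) × 0.4031 = 1.8369%  ⇒  Rd = 6.4639%.

6.46%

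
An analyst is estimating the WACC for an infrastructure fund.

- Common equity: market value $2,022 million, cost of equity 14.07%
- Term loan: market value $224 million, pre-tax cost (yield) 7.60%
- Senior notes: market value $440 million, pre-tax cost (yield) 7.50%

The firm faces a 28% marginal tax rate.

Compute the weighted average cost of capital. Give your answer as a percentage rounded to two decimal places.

Total capital V = 2022 + 224 + 440 = 2686.
Equity: weight = 2022/2686 = 0.7528; cost = 14.07%.
Term loan: weight = 224/2686 = 0.0834; after-tax cost = 7.6% × (1 − 28%) = 5.4720%.
Senior notes: weight = 440/2686 = 0.1638; after-tax cost = 7.5% × (1 − 28%) = 5.4000%.
WACC = 0.7528 × 14.0700% + 0.0834 × 5.4720% + 0.1638 × 5.4000% = 11.9327%.

11.93%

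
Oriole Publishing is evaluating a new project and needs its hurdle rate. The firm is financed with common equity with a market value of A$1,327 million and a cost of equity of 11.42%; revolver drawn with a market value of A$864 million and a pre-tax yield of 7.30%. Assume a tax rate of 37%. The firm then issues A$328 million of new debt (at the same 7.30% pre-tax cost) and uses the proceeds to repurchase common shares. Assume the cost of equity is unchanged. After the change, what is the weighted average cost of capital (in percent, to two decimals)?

7.71%

After the change:
Total capital V = 999 + 1192 = 2191.
Equity: weight = 999/2191 = 0.4560; cost = 11.42%.
Revolver drawn: weight = 1192/2191 = 0.5440; after-tax cost = 7.3% × (1 − 37%) = 4.5990%.
WACC = 0.4560 × 11.4200% + 0.5440 × 4.5990% = 7.7091%.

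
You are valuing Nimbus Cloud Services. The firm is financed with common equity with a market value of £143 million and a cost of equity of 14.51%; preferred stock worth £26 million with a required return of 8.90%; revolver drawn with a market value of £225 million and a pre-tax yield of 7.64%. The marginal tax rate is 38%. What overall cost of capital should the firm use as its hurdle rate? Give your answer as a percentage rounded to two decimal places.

8.56%

Total capital V = 143 + 26 + 225 = 394.
Equity: weight = 143/394 = 0.3629; cost = 14.51%.
Preferred: weight = 26/394 = 0.0660; cost = 8.9%.
Revolver drawn: weight = 225/394 = 0.5711; after-tax cost = 7.64% × (1 − 38%) = 4.7368%.
WACC = 0.3629 × 14.5100% + 0.0660 × 8.9000% + 0.5711 × 4.7368% = 8.5587%.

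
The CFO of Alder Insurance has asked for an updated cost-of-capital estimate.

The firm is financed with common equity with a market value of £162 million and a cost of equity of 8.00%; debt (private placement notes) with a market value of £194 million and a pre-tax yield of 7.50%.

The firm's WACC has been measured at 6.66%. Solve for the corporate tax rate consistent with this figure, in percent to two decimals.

Total capital V = 162 + 194 = 356.
Equity weight = 162/356 = 0.4551.
Private placement notes weight = 194/356 = 0.5449.
Equity contribution = 0.4551 × 8% = 3.6404%.
Debt contribution must be 6.66% − 3.6404% = 3.0196%.
0.5449 × 7.5% × (1 − T) = 3.0196%  ⇒  (1 − T) = 0.7388.
T = 26.1196%.

26.12%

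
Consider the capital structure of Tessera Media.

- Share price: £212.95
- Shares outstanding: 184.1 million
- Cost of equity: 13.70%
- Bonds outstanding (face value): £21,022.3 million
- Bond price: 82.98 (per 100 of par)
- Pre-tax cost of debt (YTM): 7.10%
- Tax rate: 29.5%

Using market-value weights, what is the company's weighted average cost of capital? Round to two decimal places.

11.02%

Market value of equity E = 212.95 × 184.1m = 39204.095m. Market value of debt D = 21022.3m × 82.98/100 = 17444.30454m.
Total capital V = 39204.095 + 17444.30454 = 56648.39954.
Equity: weight = 39204.095/56648.39954 = 0.6921; cost = 13.7%.
Bonds outstanding: weight = 17444.30454/56648.39954 = 0.3079; after-tax cost = 7.1% × (1 − 29.5%) = 5.0055%.
WACC = 0.6921 × 13.7000% + 0.3079 × 5.0055% = 11.0226%.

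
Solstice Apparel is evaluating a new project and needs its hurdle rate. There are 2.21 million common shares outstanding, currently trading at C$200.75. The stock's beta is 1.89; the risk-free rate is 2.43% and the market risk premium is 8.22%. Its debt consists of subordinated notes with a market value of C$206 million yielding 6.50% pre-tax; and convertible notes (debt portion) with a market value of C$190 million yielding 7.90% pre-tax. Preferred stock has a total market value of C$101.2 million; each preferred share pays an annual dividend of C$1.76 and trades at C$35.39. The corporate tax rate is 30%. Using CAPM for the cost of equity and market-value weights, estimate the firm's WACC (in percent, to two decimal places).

Cost of equity via CAPM: Re = 2.43% + 1.89 × 8.22% = 17.9658%.
Cost of preferred: Rp = 1.76 / 35.39 = 4.9732%.
Market value of equity E = 200.75 × 2.21m = 443.6575m.
Total capital V = 443.6575 + 101.2 + 206 + 190 = 940.8575.
Equity: weight = 443.6575/940.8575 = 0.4715; cost = 17.9658%.
Preferred: weight = 101.2/940.8575 = 0.1076; cost = 4.9732%.
Subordinated notes: weight = 206/940.8575 = 0.2189; after-tax cost = 6.5% × (1 − 30%) = 4.5500%.
Convertible notes (debt portion): weight = 190/940.8575 = 0.2019; after-tax cost = 7.9% × (1 − 30%) = 5.5300%.
WACC = 0.4715 × 17.9658% + 0.1076 × 4.9732% + 0.2189 × 4.5500% + 0.2019 × 5.5300% = 11.1196%.

11.12%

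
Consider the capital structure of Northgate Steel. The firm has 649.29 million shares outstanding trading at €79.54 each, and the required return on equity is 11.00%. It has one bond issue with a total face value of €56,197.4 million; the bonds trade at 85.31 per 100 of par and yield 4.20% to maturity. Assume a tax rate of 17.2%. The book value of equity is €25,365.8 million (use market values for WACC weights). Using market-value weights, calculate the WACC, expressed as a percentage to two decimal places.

Market value of equity E = 79.54 × 649.29m = 51644.5266m. Market value of debt D = 56197.4m × 85.31/100 = 47942.00194m.
Total capital V = 51644.5266 + 47942.00194 = 99586.52854.
Equity: weight = 51644.5266/99586.52854 = 0.5186; cost = 11%.
Bonds outstanding: weight = 47942.00194/99586.52854 = 0.4814; after-tax cost = 4.2% × (1 − 17.2%) = 3.4776%.
WACC = 0.5186 × 11.0000% + 0.4814 × 3.4776% = 7.3786%.

7.38%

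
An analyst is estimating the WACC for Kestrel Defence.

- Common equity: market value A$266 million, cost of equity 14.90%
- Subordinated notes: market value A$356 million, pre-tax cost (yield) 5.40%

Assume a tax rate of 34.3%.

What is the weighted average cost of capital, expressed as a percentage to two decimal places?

8.40%

Total capital V = 266 + 356 = 622.
Equity: weight = 266/622 = 0.4277; cost = 14.9%.
Subordinated notes: weight = 356/622 = 0.5723; after-tax cost = 5.4% × (1 − 34.3%) = 3.5478%.
WACC = 0.4277 × 14.9000% + 0.5723 × 3.5478% = 8.4026%.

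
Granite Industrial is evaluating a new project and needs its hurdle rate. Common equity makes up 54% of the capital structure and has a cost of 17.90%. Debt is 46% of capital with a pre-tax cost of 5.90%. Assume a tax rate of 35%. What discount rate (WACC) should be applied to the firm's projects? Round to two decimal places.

After-tax cost of debt = 5.9% × (1 − 35%) = 3.8350%.
WACC = 0.540 × 17.9000% + 0.460 × 3.8350% = 11.4301%.

11.43%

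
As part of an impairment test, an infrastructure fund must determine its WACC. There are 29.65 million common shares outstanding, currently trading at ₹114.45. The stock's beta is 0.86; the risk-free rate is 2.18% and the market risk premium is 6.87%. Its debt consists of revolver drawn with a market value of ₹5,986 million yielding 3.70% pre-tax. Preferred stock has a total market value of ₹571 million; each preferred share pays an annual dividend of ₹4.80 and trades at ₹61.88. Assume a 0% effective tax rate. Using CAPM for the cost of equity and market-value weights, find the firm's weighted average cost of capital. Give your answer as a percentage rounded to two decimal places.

5.43%

Cost of equity via CAPM: Re = 2.18% + 0.86 × 6.87% = 8.0882%.
Cost of preferred: Rp = 4.8 / 61.88 = 7.7569%.
Market value of equity E = 114.45 × 29.65m = 3393.4425m.
Total capital V = 3393.4425 + 571 + 5986 = 9950.4425.
Equity: weight = 3393.4425/9950.4425 = 0.3410; cost = 8.0882%.
Preferred: weight = 571/9950.4425 = 0.0574; cost = 7.7569%.
Revolver drawn: weight = 5986/9950.4425 = 0.6016; after-tax cost = 3.7% × (1 − 0%) = 3.7000%.
WACC = 0.3410 × 8.0882% + 0.0574 × 7.7569% + 0.6016 × 3.7000% = 5.4293%.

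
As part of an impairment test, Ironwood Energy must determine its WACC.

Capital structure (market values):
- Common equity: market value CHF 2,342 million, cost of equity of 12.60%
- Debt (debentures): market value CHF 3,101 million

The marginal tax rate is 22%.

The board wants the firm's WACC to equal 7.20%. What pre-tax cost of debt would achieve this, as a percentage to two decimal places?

4.00%

Total capital V = 2342 + 3101 = 5443.
Equity weight = 2342/5443 = 0.4303.
Debentures weight = 3101/5443 = 0.5697.
Equity contribution = 0.4303 × 12.6% = 5.4215%.
Remaining for debt = 7.2% − 5.4215% = 1.7785%.
Rd × (1 − 22%) × 0.5697 = 1.7785%  ⇒  Rd = 4.0022%.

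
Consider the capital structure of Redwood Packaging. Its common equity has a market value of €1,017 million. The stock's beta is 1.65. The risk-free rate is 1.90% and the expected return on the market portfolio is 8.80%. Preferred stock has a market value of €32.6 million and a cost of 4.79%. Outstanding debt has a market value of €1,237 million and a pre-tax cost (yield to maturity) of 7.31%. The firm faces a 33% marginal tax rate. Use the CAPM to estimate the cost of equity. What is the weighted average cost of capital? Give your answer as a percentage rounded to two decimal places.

8.63%

Market risk premium = 8.8% − 1.9% = 6.9%.
Cost of equity via CAPM: Re = 1.9% + 1.65 × 6.9% = 13.2850%.
Total capital V = 1017 + 32.6 + 1237 = 2286.6.
Equity: weight = 1017/2286.6 = 0.4448; cost = 13.285%.
Preferred: weight = 32.6/2286.6 = 0.0143; cost = 4.79%.
Debt: weight = 1237/2286.6 = 0.5410; after-tax cost = 7.31% × (1 − 33%) = 4.8977%.
WACC = 0.4448 × 13.2850% + 0.0143 × 4.7900% + 0.5410 × 4.8977% = 8.6265%.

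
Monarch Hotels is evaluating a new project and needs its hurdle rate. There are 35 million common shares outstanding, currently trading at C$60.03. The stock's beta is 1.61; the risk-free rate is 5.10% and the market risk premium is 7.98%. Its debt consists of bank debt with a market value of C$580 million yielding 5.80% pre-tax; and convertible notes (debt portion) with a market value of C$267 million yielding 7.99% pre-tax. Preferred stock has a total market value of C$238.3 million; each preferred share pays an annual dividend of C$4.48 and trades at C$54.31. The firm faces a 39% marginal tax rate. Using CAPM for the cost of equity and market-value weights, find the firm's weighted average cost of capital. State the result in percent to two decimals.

13.50%

Cost of equity via CAPM: Re = 5.1% + 1.61 × 7.98% = 17.9478%.
Cost of preferred: Rp = 4.48 / 54.31 = 8.2489%.
Market value of equity E = 60.03 × 35m = 2101.05m.
Total capital V = 2101.05 + 238.3 + 580 + 267 = 3186.35.
Equity: weight = 2101.05/3186.35 = 0.6594; cost = 17.9478%.
Preferred: weight = 238.3/3186.35 = 0.0748; cost = 8.2489%.
Bank debt: weight = 580/3186.35 = 0.1820; after-tax cost = 5.8% × (1 − 39%) = 3.5380%.
Convertible notes (debt portion): weight = 267/3186.35 = 0.0838; after-tax cost = 7.99% × (1 − 39%) = 4.8739%.
WACC = 0.6594 × 17.9478% + 0.0748 × 8.2489% + 0.1820 × 3.5380% + 0.0838 × 4.8739% = 13.5039%.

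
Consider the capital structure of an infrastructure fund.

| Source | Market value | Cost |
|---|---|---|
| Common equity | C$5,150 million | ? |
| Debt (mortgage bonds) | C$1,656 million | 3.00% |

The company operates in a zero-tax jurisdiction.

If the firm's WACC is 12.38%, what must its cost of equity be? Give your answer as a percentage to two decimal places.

Total capital V = 5150 + 1656 = 6806.
Equity weight = 5150/6806 = 0.7567.
Mortgage bonds weight = 1656/6806 = 0.2433.
Debt contribution = 0.2433 × 3% × (1 − 0%) = 0.7299%.
Required equity contribution = 12.38% − 0.7299% = 11.6501%.
Re = 11.6501% / 0.7567 = 15.3962%.

15.40%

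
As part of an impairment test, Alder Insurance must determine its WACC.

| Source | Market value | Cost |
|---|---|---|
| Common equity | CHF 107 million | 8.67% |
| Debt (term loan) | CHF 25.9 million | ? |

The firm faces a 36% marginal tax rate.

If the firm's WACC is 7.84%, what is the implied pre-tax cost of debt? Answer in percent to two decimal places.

Total capital V = 107 + 25.9 = 132.9.
Equity weight = 107/132.9 = 0.8051.
Term loan weight = 25.9/132.9 = 0.1949.
Equity contribution = 0.8051 × 8.67% = 6.9804%.
Remaining for debt = 7.84% − 6.9804% = 0.8596%.
Rd × (1 − 36%) × 0.1949 = 0.8596%  ⇒  Rd = 6.8923%.

6.89%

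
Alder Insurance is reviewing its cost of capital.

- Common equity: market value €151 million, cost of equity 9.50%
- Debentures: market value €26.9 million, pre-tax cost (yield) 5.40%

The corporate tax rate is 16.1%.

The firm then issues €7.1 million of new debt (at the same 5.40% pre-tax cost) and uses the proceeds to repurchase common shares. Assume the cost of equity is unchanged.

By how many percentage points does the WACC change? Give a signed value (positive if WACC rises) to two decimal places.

-0.20 pp

Current WACC:
Total capital V = 151 + 26.9 = 177.9.
Equity: weight = 151/177.9 = 0.8488; cost = 9.5%.
Debentures: weight = 26.9/177.9 = 0.1512; after-tax cost = 5.4% × (1 − 16.1%) = 4.5306%.
WACC = 0.8488 × 9.5000% + 0.1512 × 4.5306% = 8.7486%.
After the change:
Total capital V = 143.9 + 34 = 177.9.
Equity: weight = 143.9/177.9 = 0.8089; cost = 9.5%.
Debentures: weight = 34/177.9 = 0.1911; after-tax cost = 5.4% × (1 − 16.1%) = 4.5306%.
WACC = 0.8089 × 9.5000% + 0.1911 × 4.5306% = 8.5503%.
Change in WACC = 8.5503% − 8.7486% = -0.1983 pp.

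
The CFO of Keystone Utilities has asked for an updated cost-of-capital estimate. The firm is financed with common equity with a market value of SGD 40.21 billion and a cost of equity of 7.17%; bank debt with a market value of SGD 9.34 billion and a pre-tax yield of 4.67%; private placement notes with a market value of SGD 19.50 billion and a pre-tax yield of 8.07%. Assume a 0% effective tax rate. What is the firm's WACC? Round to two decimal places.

7.09%

Total capital V = 40.21 + 9.34 + 19.5 = 69.05.
Equity: weight = 40.21/69.05 = 0.5823; cost = 7.17%.
Bank debt: weight = 9.34/69.05 = 0.1353; after-tax cost = 4.67% × (1 − 0%) = 4.6700%.
Private placement notes: weight = 19.5/69.05 = 0.2824; after-tax cost = 8.07% × (1 − 0%) = 8.0700%.
WACC = 0.5823 × 7.1700% + 0.1353 × 4.6700% + 0.2824 × 8.0700% = 7.0860%.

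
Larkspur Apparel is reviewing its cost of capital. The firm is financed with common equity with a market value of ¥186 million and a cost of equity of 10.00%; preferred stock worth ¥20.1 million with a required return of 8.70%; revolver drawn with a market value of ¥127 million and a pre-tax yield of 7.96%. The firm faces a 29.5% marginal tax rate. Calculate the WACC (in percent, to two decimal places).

Total capital V = 186 + 20.1 + 127 = 333.1.
Equity: weight = 186/333.1 = 0.5584; cost = 10%.
Preferred: weight = 20.1/333.1 = 0.0603; cost = 8.7%.
Revolver drawn: weight = 127/333.1 = 0.3813; after-tax cost = 7.96% × (1 − 29.5%) = 5.6118%.
WACC = 0.5584 × 10.0000% + 0.0603 × 8.7000% + 0.3813 × 5.6118% = 8.2485%.

8.25%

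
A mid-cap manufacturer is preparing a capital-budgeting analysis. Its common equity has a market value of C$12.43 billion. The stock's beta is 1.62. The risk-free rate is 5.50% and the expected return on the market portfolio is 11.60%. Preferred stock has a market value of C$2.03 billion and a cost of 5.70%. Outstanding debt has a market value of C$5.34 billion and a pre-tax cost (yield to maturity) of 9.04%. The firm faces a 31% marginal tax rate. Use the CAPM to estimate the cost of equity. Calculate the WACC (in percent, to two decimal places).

11.92%

Market risk premium = 11.6% − 5.5% = 6.1%.
Cost of equity via CAPM: Re = 5.5% + 1.62 × 6.1% = 15.3820%.
Total capital V = 12.43 + 2.03 + 5.34 = 19.8.
Equity: weight = 12.43/19.8 = 0.6278; cost = 15.382%.
Preferred: weight = 2.03/19.8 = 0.1025; cost = 5.7%.
Debt: weight = 5.34/19.8 = 0.2697; after-tax cost = 9.04% × (1 − 31%) = 6.2376%.
WACC = 0.6278 × 15.3820% + 0.1025 × 5.7000% + 0.2697 × 6.2376% = 11.9231%.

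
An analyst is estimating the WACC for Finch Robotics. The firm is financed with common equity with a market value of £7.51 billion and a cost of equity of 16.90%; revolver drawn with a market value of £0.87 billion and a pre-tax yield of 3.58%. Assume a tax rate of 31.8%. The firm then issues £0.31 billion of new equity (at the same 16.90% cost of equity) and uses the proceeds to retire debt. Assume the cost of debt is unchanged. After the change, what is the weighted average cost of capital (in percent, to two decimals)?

15.93%

After the change:
Total capital V = 7.82 + 0.56 = 8.38.
Equity: weight = 7.82/8.38 = 0.9332; cost = 16.9%.
Revolver drawn: weight = 0.56/8.38 = 0.0668; after-tax cost = 3.58% × (1 − 31.8%) = 2.4416%.
WACC = 0.9332 × 16.9000% + 0.0668 × 2.4416% = 15.9338%.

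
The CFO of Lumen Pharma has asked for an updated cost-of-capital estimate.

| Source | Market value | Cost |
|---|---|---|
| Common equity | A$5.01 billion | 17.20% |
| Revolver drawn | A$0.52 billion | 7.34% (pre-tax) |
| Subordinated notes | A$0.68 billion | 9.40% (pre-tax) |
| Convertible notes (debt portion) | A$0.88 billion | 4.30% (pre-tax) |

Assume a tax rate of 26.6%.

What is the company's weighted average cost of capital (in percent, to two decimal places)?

13.60%

Total capital V = 5.01 + 0.52 + 0.68 + 0.88 = 7.09.
Equity: weight = 5.01/7.09 = 0.7066; cost = 17.2%.
Revolver drawn: weight = 0.52/7.09 = 0.0733; after-tax cost = 7.34% × (1 − 26.6%) = 5.3876%.
Subordinated notes: weight = 0.68/7.09 = 0.0959; after-tax cost = 9.4% × (1 − 26.6%) = 6.8996%.
Convertible notes (debt portion): weight = 0.88/7.09 = 0.1241; after-tax cost = 4.3% × (1 − 26.6%) = 3.1562%.
WACC = 0.7066 × 17.2000% + 0.0733 × 5.3876% + 0.0959 × 6.8996% + 0.1241 × 3.1562% = 13.6026%.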